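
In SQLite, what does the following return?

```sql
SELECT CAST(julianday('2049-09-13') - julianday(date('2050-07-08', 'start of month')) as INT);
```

`start of month` rewinds 2050-07-08 to 2050-07-01.
17 days remain in September 2049 after the 13th (30 − 13).
Full months from October 2049 through June 2050 contribute their day counts.
Then 1 day into July 2050.
Total: 17 + 31 + 30 + 31 + 31 + 28 + 31 + 30 + 31 + 30 + 1 = 291.
The subtraction is earlier − later, so the result is −291 → -291.

-291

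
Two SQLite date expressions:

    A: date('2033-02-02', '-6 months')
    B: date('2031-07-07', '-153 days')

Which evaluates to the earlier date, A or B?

B

A = 2032-08-02.
B = 2031-02-04.
B is earlier.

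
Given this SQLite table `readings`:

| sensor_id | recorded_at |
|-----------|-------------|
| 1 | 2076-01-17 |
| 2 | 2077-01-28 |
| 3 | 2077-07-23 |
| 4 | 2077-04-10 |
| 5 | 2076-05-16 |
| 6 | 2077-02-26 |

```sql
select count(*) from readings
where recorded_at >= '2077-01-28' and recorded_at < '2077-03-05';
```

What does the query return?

Rows in [2077-01-28, 2077-03-05): 2077-01-28, 2077-02-26 → 2 rows.

2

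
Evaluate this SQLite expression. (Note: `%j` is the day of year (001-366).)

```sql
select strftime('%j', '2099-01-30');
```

Day-of-year for 2099-01-30: days since 2099-01-01 inclusive = 30, zero-padded to 030.

030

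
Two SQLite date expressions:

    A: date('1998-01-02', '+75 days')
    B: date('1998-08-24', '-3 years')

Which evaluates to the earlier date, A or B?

A = 1998-03-18.
B = 1995-08-24.
B is earlier.

B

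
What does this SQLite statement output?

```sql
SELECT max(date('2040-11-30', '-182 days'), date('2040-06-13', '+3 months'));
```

date('2040-11-30', '-182 days') → 2040-06-01.
date('2040-06-13', '+3 months') → 2040-09-13.
Later of the two is 2040-09-13.

2040-09-13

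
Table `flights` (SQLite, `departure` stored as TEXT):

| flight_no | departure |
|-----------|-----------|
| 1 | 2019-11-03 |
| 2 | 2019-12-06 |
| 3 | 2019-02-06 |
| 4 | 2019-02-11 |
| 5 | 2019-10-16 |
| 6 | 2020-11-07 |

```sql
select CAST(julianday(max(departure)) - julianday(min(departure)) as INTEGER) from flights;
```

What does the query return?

640

MIN = 2019-02-06, MAX = 2020-11-07.
22 days remain in February 2019 after the 6th (28 − 6).
Full months from March 2019 through October 2020 contribute their day counts.
Then 7 days into November 2020.
Total: 22 + 31 + 30 + 31 + 30 + 31 + 31 + 30 + 31 + 30 + 31 + 31 + 29 + 31 + 30 + 31 + 30 + 31 + 31 + 30 + 31 + 7 = 640.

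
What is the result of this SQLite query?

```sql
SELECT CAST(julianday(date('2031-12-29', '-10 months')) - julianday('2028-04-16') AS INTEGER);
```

Adding -10 months to 2031-12-29 targets 2031-02-29. February 2031 has only 28 days, so SQLite normalizes the 1-day overflow forward to 2031-03-01.
14 days remain in April 2028 after the 16th (30 − 16).
Full months from May 2028 through February 2031 contribute their day counts.
Then 1 day into March 2031.
Total: 14 + 31 + 30 + 31 + 31 + 30 + 31 + 30 + 31 + 31 + 28 + 31 + 30 + 31 + 30 + 31 + 31 + 30 + 31 + 30 + 31 + 31 + 28 + 31 + 30 + 31 + 30 + 31 + 31 + 30 + 31 + 30 + 31 + 31 + 28 + 1 = 1049.

1049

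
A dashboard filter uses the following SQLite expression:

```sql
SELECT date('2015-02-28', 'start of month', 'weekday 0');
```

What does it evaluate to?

`start of month` rewinds 2015-02-28 to 2015-02-01.
`weekday 0` advances to the next Sunday; 2015-02-01 is already a Sunday, so it stays at 2015-02-01.

2015-02-01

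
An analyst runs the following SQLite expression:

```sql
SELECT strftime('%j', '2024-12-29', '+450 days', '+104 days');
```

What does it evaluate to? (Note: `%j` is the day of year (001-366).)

First apply '+450 days', '+104 days': 2024-12-29 → 2026-07-06.
Day-of-year for 2026-07-06: days since 2026-01-01 inclusive = 187, zero-padded to 187.

187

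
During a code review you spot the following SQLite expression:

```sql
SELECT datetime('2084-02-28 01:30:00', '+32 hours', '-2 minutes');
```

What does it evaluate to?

2084-02-29 09:28:00

+32 hours from 2084-02-28 01:30:00 is 2084-02-29 09:30:00 (crosses midnight).
-2 minutes from 2084-02-29 09:30:00 is 2084-02-29 09:28:00.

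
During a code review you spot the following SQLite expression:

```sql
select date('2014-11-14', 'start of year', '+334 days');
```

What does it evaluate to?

2014-12-01

`start of year` rewinds 2014-11-14 to 2014-01-01.
Applying '+334 days' to 2014-01-01: counting 334 days forward gives 2014-12-01.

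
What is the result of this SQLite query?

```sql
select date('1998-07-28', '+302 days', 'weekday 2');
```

Applying '+302 days' to 1998-07-28: counting 302 days forward gives 1999-05-26.
`weekday 2` advances to the next Tuesday; 1999-05-26 is a Wednesday, so it moves forward to 1999-06-01.

1999-06-01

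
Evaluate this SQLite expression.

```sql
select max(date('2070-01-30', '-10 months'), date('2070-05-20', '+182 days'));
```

2070-11-18

date('2070-01-30', '-10 months') → 2069-03-30.
date('2070-05-20', '+182 days') → 2070-11-18.
Later of the two is 2070-11-18.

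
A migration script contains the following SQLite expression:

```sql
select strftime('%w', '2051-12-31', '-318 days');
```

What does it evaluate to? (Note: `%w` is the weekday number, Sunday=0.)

First apply '-318 days': 2051-12-31 → 2051-02-16.
2051-02-16 is a Thursday; with Sunday=0 that is 4.

4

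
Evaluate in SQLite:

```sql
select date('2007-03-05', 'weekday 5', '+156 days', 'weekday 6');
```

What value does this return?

2007-08-18

`weekday 5` advances to the next Friday; 2007-03-05 is a Monday, so it moves forward to 2007-03-09.
Applying '+156 days' to 2007-03-09: counting 156 days forward gives 2007-08-12.
`weekday 6` advances to the next Saturday; 2007-08-12 is a Sunday, so it moves forward to 2007-08-18.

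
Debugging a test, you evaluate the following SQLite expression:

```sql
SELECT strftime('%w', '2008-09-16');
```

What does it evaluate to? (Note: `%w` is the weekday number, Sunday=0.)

2

2008-09-16 is a Tuesday; with Sunday=0 that is 2.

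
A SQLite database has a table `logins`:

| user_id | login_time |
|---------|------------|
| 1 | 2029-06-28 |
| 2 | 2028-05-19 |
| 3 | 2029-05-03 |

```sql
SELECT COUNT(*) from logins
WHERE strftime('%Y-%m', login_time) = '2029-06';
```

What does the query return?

1

Rows with year-month 2029-06: 2029-06-28 → 1.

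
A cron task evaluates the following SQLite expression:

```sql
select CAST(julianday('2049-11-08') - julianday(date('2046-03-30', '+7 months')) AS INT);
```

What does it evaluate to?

Adding +7 months to 2046-03-30 gives 2046-10-30.
1 day remains in October 2046 after the 30th (31 − 30).
Full months from November 2046 through October 2049 contribute their day counts.
Then 8 days into November 2049.
Total: 1 + 30 + 31 + 31 + 28 + 31 + 30 + 31 + 30 + 31 + 31 + 30 + 31 + 30 + 31 + 31 + 29 + 31 + 30 + 31 + 30 + 31 + 31 + 30 + 31 + 30 + 31 + 31 + 28 + 31 + 30 + 31 + 30 + 31 + 31 + 30 + 31 + 8 = 1105.

1105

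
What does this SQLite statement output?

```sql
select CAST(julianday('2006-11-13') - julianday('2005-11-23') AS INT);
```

355

7 days remain in November 2005 after the 23rd (30 − 23).
Full months from December 2005 through October 2006 contribute their day counts.
Then 13 days into November 2006.
Total: 7 + 31 + 31 + 28 + 31 + 30 + 31 + 30 + 31 + 31 + 30 + 31 + 13 = 355.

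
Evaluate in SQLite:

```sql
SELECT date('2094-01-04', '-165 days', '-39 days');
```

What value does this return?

2093-06-14

Applying '-165 days' to 2094-01-04: counting 165 days back gives 2093-07-23.
Going back 23 days from 2093-07-23 reaches 2093-06-30 (last day of June, 30 days).
Going back 16 days within June lands on 2093-06-14.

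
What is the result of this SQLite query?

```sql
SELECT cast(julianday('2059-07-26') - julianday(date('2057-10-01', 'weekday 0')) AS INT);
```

`weekday 0` advances to the next Sunday; 2057-10-01 is a Monday, so it moves forward to 2057-10-07.
24 days remain in October 2057 after the 7th (31 − 7).
Full months from November 2057 through June 2059 contribute their day counts.
Then 26 days into July 2059.
Total: 24 + 30 + 31 + 31 + 28 + 31 + 30 + 31 + 30 + 31 + 31 + 30 + 31 + 30 + 31 + 31 + 28 + 31 + 30 + 31 + 30 + 26 = 657.

657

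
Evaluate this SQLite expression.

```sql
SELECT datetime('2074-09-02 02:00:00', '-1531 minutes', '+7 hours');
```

2074-09-01 07:29:00

1531 minutes = 25h 31m; -1531 minutes from 2074-09-02 02:00:00 is 2074-09-01 00:29:00 (crosses midnight).
+7 hours from 2074-09-01 00:29:00 is 2074-09-01 07:29:00.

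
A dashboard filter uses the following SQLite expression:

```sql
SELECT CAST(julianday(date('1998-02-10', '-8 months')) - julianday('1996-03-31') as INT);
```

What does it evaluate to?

Adding -8 months to 1998-02-10 gives 1997-06-10.
0 days remain in March 1996 after the 31st (31 − 31).
Full months from April 1996 through May 1997 contribute their day counts.
Then 10 days into June 1997.
Total: 0 + 30 + 31 + 30 + 31 + 31 + 30 + 31 + 30 + 31 + 31 + 28 + 31 + 30 + 31 + 10 = 436.

436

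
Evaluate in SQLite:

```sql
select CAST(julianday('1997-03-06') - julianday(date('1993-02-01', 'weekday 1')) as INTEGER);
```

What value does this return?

`weekday 1` advances to the next Monday; 1993-02-01 is already a Monday, so it stays at 1993-02-01.
27 days remain in February 1993 after the 1st (28 − 1).
Full months from March 1993 through February 1997 contribute their day counts.
Then 6 days into March 1997.
Total: 27 + 31 + 30 + 31 + 30 + 31 + 31 + 30 + 31 + 30 + 31 + 31 + 28 + 31 + 30 + 31 + 30 + 31 + 31 + 30 + 31 + 30 + 31 + 31 + 28 + 31 + 30 + 31 + 30 + 31 + 31 + 30 + 31 + 30 + 31 + 31 + 29 + 31 + 30 + 31 + 30 + 31 + 31 + 30 + 31 + 30 + 31 + 31 + 28 + 6 = 1494.

1494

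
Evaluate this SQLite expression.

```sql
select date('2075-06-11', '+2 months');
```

Adding +2 months to 2075-06-11 gives 2075-08-11.

2075-08-11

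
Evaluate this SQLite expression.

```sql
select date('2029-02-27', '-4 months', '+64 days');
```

Adding -4 months to 2029-02-27 gives 2028-10-27.
Applying '+64 days' to 2028-10-27: counting 64 days forward gives 2028-12-30.

2028-12-30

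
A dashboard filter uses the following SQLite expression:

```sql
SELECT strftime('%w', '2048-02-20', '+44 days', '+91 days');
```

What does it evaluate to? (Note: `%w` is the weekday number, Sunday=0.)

First apply '+44 days', '+91 days': 2048-02-20 → 2048-07-04.
2048-07-04 is a Saturday; with Sunday=0 that is 6.

6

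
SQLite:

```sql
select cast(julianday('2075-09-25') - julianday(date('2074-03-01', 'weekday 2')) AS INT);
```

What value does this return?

568

`weekday 2` advances to the next Tuesday; 2074-03-01 is a Thursday, so it moves forward to 2074-03-06.
25 days remain in March 2074 after the 6th (31 − 6).
Full months from April 2074 through August 2075 contribute their day counts.
Then 25 days into September 2075.
Total: 25 + 30 + 31 + 30 + 31 + 31 + 30 + 31 + 30 + 31 + 31 + 28 + 31 + 30 + 31 + 30 + 31 + 31 + 25 = 568.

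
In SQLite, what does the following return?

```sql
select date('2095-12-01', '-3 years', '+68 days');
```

2093-02-07

Adding -3 years to 2095-12-01 gives 2092-12-01.
Applying '+68 days' to 2092-12-01: counting 68 days forward gives 2093-02-07.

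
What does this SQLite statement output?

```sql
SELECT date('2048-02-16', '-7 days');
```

Going back 7 days within February lands on 2048-02-09.

2048-02-09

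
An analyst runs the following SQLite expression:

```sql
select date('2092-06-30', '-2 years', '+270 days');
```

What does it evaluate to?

Adding -2 years to 2092-06-30 gives 2090-06-30.
Applying '+270 days' to 2090-06-30: counting 270 days forward gives 2091-03-27.

2091-03-27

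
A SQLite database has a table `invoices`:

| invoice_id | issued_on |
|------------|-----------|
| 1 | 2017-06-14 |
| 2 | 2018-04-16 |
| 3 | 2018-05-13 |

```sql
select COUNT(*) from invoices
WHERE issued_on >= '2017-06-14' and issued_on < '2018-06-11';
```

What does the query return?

3

Rows in [2017-06-14, 2018-06-11): 2017-06-14, 2018-04-16, 2018-05-13 → 3 rows.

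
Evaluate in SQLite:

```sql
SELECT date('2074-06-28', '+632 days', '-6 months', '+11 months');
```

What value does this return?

Applying '+632 days' to 2074-06-28: counting 632 days forward gives 2076-03-21.
Adding -6 months to 2076-03-21 gives 2075-09-21.
Adding +11 months to 2075-09-21 gives 2076-08-21.

2076-08-21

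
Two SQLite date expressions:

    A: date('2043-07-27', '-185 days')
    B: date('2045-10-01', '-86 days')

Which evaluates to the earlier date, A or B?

A = 2043-01-23.
B = 2045-07-07.
A is earlier.

A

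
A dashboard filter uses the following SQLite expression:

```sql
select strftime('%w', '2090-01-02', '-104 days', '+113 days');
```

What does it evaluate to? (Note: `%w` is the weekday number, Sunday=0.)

3

First apply '-104 days', '+113 days': 2090-01-02 → 2090-01-11.
2090-01-11 is a Wednesday; with Sunday=0 that is 3.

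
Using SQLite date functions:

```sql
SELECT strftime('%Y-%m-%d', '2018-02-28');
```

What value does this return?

`%Y-%m-%d` extracts the ISO date: 2018-02-28.

2018-02-28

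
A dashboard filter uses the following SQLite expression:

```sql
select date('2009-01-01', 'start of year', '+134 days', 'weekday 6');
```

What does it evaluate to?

`start of year` rewinds 2009-01-01 to 2009-01-01.
Applying '+134 days' to 2009-01-01: counting 134 days forward gives 2009-05-15.
`weekday 6` advances to the next Saturday; 2009-05-15 is a Friday, so it moves forward to 2009-05-16.

2009-05-16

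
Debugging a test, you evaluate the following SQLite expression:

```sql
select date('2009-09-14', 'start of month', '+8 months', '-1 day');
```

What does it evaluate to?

`start of month` rewinds 2009-09-14 to 2009-09-01.
Adding +8 months to 2009-09-01 gives 2010-05-01.
Going back 1 day from 2010-05-01 reaches 2010-04-30 (last day of April, 30 days).

2010-04-30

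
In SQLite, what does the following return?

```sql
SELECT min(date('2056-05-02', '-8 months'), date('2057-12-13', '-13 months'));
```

date('2056-05-02', '-8 months') → 2055-09-02.
date('2057-12-13', '-13 months') → 2056-11-13.
Earlier of the two is 2055-09-02.

2055-09-02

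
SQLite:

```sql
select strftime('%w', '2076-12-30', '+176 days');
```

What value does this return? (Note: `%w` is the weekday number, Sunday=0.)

4

First apply '+176 days': 2076-12-30 → 2077-06-24.
2077-06-24 is a Thursday; with Sunday=0 that is 4.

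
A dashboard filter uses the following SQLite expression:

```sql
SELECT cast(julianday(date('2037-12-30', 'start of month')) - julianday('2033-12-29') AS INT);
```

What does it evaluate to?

1433

`start of month` rewinds 2037-12-30 to 2037-12-01.
2 days remain in December 2033 after the 29th (31 − 29).
Full months from January 2034 through November 2037 contribute their day counts.
Then 1 day into December 2037.
Total: 2 + 31 + 28 + 31 + 30 + 31 + 30 + 31 + 31 + 30 + 31 + 30 + 31 + 31 + 28 + 31 + 30 + 31 + 30 + 31 + 31 + 30 + 31 + 30 + 31 + 31 + 29 + 31 + 30 + 31 + 30 + 31 + 31 + 30 + 31 + 30 + 31 + 31 + 28 + 31 + 30 + 31 + 30 + 31 + 31 + 30 + 31 + 30 + 1 = 1433.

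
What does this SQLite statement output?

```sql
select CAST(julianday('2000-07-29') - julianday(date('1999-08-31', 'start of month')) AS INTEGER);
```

`start of month` rewinds 1999-08-31 to 1999-08-01.
30 days remain in August 1999 after the 1st (31 − 1).
Full months from September 1999 through June 2000 contribute their day counts.
Then 29 days into July 2000.
Total: 30 + 30 + 31 + 30 + 31 + 31 + 29 + 31 + 30 + 31 + 30 + 29 = 363.

363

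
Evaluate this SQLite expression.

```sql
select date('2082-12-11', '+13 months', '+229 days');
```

Adding +13 months to 2082-12-11 gives 2084-01-11.
Applying '+229 days' to 2084-01-11: counting 229 days forward gives 2084-08-27.

2084-08-27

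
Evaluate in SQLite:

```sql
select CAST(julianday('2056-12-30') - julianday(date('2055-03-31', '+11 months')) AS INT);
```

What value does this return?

Adding +11 months to 2055-03-31 targets 2056-02-31. February 2056 has only 29 days, so SQLite normalizes the 2-day overflow forward to 2056-03-02.
29 days remain in March 2056 after the 2nd (31 − 2).
Full months from April 2056 through November 2056 contribute their day counts.
Then 30 days into December 2056.
Total: 29 + 30 + 31 + 30 + 31 + 31 + 30 + 31 + 30 + 30 = 303.

303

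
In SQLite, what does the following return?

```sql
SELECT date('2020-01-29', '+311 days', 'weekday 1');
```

Applying '+311 days' to 2020-01-29: counting 311 days forward gives 2020-12-05.
`weekday 1` advances to the next Monday; 2020-12-05 is a Saturday, so it moves forward to 2020-12-07.

2020-12-07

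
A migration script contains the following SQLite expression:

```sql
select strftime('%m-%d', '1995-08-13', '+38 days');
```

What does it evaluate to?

First apply '+38 days': 1995-08-13 → 1995-09-20.
`%m-%d` extracts the month-day: 09-20.

09-20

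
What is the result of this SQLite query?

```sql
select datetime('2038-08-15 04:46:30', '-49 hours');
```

2038-08-13 03:46:30

-49 hours from 2038-08-15 04:46:30 is 2038-08-13 03:46:30 (crosses midnight).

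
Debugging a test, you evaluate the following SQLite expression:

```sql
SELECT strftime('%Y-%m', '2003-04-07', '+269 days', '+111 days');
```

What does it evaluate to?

2004-04

First apply '+269 days', '+111 days': 2003-04-07 → 2004-04-21.
`%Y-%m` extracts the year-month: 2004-04.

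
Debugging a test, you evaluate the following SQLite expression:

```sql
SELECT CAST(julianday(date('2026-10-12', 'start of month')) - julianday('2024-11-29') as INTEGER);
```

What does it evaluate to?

671

`start of month` rewinds 2026-10-12 to 2026-10-01.
1 day remains in November 2024 after the 29th (30 − 29).
Full months from December 2024 through September 2026 contribute their day counts.
Then 1 day into October 2026.
Total: 1 + 31 + 31 + 28 + 31 + 30 + 31 + 30 + 31 + 31 + 30 + 31 + 30 + 31 + 31 + 28 + 31 + 30 + 31 + 30 + 31 + 31 + 30 + 1 = 671.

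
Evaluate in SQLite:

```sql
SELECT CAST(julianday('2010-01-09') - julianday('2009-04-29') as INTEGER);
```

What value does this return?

255

1 day remains in April 2009 after the 29th (30 − 29).
Full months from May 2009 through December 2009 contribute their day counts.
Then 9 days into January 2010.
Total: 1 + 31 + 30 + 31 + 31 + 30 + 31 + 30 + 31 + 9 = 255.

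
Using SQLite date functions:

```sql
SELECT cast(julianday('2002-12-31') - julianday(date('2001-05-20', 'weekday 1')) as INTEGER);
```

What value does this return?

589

`weekday 1` advances to the next Monday; 2001-05-20 is a Sunday, so it moves forward to 2001-05-21.
10 days remain in May 2001 after the 21st (31 − 21).
Full months from June 2001 through November 2002 contribute their day counts.
Then 31 days into December 2002.
Total: 10 + 30 + 31 + 31 + 30 + 31 + 30 + 31 + 31 + 28 + 31 + 30 + 31 + 30 + 31 + 31 + 30 + 31 + 30 + 31 = 589.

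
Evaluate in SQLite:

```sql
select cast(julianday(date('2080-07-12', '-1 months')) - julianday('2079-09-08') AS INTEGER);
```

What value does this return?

Adding -1 month to 2080-07-12 gives 2080-06-12.
22 days remain in September 2079 after the 8th (30 − 8).
Full months from October 2079 through May 2080 contribute their day counts.
Then 12 days into June 2080.
Total: 22 + 31 + 30 + 31 + 31 + 29 + 31 + 30 + 31 + 12 = 278.

278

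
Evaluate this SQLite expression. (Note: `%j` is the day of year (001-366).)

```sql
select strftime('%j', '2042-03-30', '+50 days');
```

First apply '+50 days': 2042-03-30 → 2042-05-19.
Day-of-year for 2042-05-19: days since 2042-01-01 inclusive = 139, zero-padded to 139.

139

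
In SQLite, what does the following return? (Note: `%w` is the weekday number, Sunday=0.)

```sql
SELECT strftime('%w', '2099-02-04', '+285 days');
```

First apply '+285 days': 2099-02-04 → 2099-11-16.
2099-11-16 is a Monday; with Sunday=0 that is 1.

1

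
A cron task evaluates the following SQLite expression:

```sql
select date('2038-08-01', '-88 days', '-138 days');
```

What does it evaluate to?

Applying '-88 days' to 2038-08-01: counting 88 days back gives 2038-05-05.
Applying '-138 days' to 2038-05-05: counting 138 days back gives 2037-12-18.

2037-12-18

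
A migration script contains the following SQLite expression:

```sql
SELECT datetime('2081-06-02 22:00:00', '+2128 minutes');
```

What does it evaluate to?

2128 minutes = 35h 28m; +2128 minutes from 2081-06-02 22:00:00 is 2081-06-04 09:28:00 (crosses midnight).

2081-06-04 09:28:00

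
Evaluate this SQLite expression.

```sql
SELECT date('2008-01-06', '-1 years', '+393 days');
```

Adding -1 year to 2008-01-06 gives 2007-01-06.
Applying '+393 days' to 2007-01-06: counting 393 days forward gives 2008-02-03.

2008-02-03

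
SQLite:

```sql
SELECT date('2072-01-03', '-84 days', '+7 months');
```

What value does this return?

Applying '-84 days' to 2072-01-03: counting 84 days back gives 2071-10-11.
Adding +7 months to 2071-10-11 gives 2072-05-11.

2072-05-11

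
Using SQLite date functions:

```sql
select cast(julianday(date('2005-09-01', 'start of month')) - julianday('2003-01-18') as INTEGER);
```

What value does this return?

`start of month` rewinds 2005-09-01 to 2005-09-01.
13 days remain in January 2003 after the 18th (31 − 18).
Full months from February 2003 through August 2005 contribute their day counts.
Then 1 day into September 2005.
Total: 13 + 28 + 31 + 30 + 31 + 30 + 31 + 31 + 30 + 31 + 30 + 31 + 31 + 29 + 31 + 30 + 31 + 30 + 31 + 31 + 30 + 31 + 30 + 31 + 31 + 28 + 31 + 30 + 31 + 30 + 31 + 31 + 1 = 957.

957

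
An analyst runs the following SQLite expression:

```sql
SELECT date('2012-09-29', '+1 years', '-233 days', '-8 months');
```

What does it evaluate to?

2012-06-08

Adding +1 year to 2012-09-29 gives 2013-09-29.
Applying '-233 days' to 2013-09-29: counting 233 days back gives 2013-02-08.
Adding -8 months to 2013-02-08 gives 2012-06-08.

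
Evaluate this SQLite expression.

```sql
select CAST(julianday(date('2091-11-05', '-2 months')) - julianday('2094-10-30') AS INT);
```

-1151

Adding -2 months to 2091-11-05 gives 2091-09-05.
25 days remain in September 2091 after the 5th (30 − 5).
Full months from October 2091 through September 2094 contribute their day counts.
Then 30 days into October 2094.
Total: 25 + 31 + 30 + 31 + 31 + 29 + 31 + 30 + 31 + 30 + 31 + 31 + 30 + 31 + 30 + 31 + 31 + 28 + 31 + 30 + 31 + 30 + 31 + 31 + 30 + 31 + 30 + 31 + 31 + 28 + 31 + 30 + 31 + 30 + 31 + 31 + 30 + 30 = 1151.
The subtraction is earlier − later, so the result is −1151 → -1151.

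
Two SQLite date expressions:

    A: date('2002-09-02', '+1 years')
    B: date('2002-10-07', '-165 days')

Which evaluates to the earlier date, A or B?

A = 2003-09-02.
B = 2002-04-25.
B is earlier.

B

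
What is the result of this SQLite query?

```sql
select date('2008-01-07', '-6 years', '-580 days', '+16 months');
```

2001-10-06

Adding -6 years to 2008-01-07 gives 2002-01-07.
Applying '-580 days' to 2002-01-07: counting 580 days back gives 2000-06-06.
Adding +16 months to 2000-06-06 gives 2001-10-06.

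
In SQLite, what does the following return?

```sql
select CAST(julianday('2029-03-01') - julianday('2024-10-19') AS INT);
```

1594

12 days remain in October 2024 after the 19th (31 − 19).
Full months from November 2024 through February 2029 contribute their day counts.
Then 1 day into March 2029.
Total: 12 + 30 + 31 + 31 + 28 + 31 + 30 + 31 + 30 + 31 + 31 + 30 + 31 + 30 + 31 + 31 + 28 + 31 + 30 + 31 + 30 + 31 + 31 + 30 + 31 + 30 + 31 + 31 + 28 + 31 + 30 + 31 + 30 + 31 + 31 + 30 + 31 + 30 + 31 + 31 + 29 + 31 + 30 + 31 + 30 + 31 + 31 + 30 + 31 + 30 + 31 + 31 + 28 + 1 = 1594.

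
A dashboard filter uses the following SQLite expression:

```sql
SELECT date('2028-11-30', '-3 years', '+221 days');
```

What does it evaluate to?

Adding -3 years to 2028-11-30 gives 2025-11-30.
Applying '+221 days' to 2025-11-30: counting 221 days forward gives 2026-07-09.

2026-07-09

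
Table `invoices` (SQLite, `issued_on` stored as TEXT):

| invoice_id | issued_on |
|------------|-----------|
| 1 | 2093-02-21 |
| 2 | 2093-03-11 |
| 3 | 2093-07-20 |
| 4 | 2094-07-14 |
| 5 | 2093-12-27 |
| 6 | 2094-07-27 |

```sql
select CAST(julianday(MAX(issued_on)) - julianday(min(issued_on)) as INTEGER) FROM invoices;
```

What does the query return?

MIN = 2093-02-21, MAX = 2094-07-27.
7 days remain in February 2093 after the 21st (28 − 21).
Full months from March 2093 through June 2094 contribute their day counts.
Then 27 days into July 2094.
Total: 7 + 31 + 30 + 31 + 30 + 31 + 31 + 30 + 31 + 30 + 31 + 31 + 28 + 31 + 30 + 31 + 30 + 27 = 521.

521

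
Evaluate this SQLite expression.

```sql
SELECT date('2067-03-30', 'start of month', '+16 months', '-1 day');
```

2068-06-30

`start of month` rewinds 2067-03-30 to 2067-03-01.
Adding +16 months to 2067-03-01 gives 2068-07-01.
Going back 1 day from 2068-07-01 reaches 2068-06-30 (last day of June, 30 days).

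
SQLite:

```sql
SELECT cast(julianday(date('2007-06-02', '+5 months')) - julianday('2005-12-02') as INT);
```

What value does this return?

700

Adding +5 months to 2007-06-02 gives 2007-11-02.
29 days remain in December 2005 after the 2nd (31 − 2).
Full months from January 2006 through October 2007 contribute their day counts.
Then 2 days into November 2007.
Total: 29 + 31 + 28 + 31 + 30 + 31 + 30 + 31 + 31 + 30 + 31 + 30 + 31 + 31 + 28 + 31 + 30 + 31 + 30 + 31 + 31 + 30 + 31 + 2 = 700.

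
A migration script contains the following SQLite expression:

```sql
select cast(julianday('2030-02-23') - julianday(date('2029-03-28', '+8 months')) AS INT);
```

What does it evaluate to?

87

Adding +8 months to 2029-03-28 gives 2029-11-28.
2 days remain in November 2029 after the 28th (30 − 28).
December 2029: 31 days.
January 2030: 31 days.
Then 23 days into February 2030.
Total: 2 + 31 + 31 + 23 = 87.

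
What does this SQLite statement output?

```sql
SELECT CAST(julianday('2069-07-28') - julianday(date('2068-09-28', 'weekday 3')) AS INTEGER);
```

`weekday 3` advances to the next Wednesday; 2068-09-28 is a Friday, so it moves forward to 2068-10-03.
28 days remain in October 2068 after the 3rd (31 − 3).
Full months from November 2068 through June 2069 contribute their day counts.
Then 28 days into July 2069.
Total: 28 + 30 + 31 + 31 + 28 + 31 + 30 + 31 + 30 + 28 = 298.

298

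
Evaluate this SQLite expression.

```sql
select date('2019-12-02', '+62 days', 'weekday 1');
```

2020-02-03

Applying '+62 days' to 2019-12-02: counting 62 days forward gives 2020-02-02.
`weekday 1` advances to the next Monday; 2020-02-02 is a Sunday, so it moves forward to 2020-02-03.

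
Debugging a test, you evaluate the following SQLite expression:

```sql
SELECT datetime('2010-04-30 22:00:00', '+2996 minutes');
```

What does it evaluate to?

2010-05-02 23:56:00

2996 minutes = 49h 56m; +2996 minutes from 2010-04-30 22:00:00 is 2010-05-02 23:56:00 (crosses midnight).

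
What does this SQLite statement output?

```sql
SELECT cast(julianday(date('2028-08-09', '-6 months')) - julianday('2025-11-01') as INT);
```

830

Adding -6 months to 2028-08-09 gives 2028-02-09.
29 days remain in November 2025 after the 1st (30 − 1).
Full months from December 2025 through January 2028 contribute their day counts.
Then 9 days into February 2028.
Total: 29 + 31 + 31 + 28 + 31 + 30 + 31 + 30 + 31 + 31 + 30 + 31 + 30 + 31 + 31 + 28 + 31 + 30 + 31 + 30 + 31 + 31 + 30 + 31 + 30 + 31 + 31 + 9 = 830.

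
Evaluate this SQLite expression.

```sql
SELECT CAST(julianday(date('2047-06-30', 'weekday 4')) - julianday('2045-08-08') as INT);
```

695

`weekday 4` advances to the next Thursday; 2047-06-30 is a Sunday, so it moves forward to 2047-07-04.
23 days remain in August 2045 after the 8th (31 − 8).
Full months from September 2045 through June 2047 contribute their day counts.
Then 4 days into July 2047.
Total: 23 + 30 + 31 + 30 + 31 + 31 + 28 + 31 + 30 + 31 + 30 + 31 + 31 + 30 + 31 + 30 + 31 + 31 + 28 + 31 + 30 + 31 + 30 + 4 = 695.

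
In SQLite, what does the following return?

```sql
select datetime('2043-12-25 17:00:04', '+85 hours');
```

2043-12-29 06:00:04

+85 hours from 2043-12-25 17:00:04 is 2043-12-29 06:00:04 (crosses midnight).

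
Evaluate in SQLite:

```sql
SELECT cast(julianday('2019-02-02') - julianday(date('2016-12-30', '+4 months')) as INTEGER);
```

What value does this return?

643

Adding +4 months to 2016-12-30 gives 2017-04-30.
0 days remain in April 2017 after the 30th (30 − 30).
Full months from May 2017 through January 2019 contribute their day counts.
Then 2 days into February 2019.
Total: 0 + 31 + 30 + 31 + 31 + 30 + 31 + 30 + 31 + 31 + 28 + 31 + 30 + 31 + 30 + 31 + 31 + 30 + 31 + 30 + 31 + 31 + 2 = 643.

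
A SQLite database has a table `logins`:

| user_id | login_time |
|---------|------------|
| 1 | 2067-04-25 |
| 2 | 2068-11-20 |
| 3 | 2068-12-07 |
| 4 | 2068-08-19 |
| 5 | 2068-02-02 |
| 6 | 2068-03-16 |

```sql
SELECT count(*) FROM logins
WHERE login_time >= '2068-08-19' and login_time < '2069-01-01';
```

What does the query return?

3

Rows in [2068-08-19, 2069-01-01): 2068-11-20, 2068-12-07, 2068-08-19 → 3 rows.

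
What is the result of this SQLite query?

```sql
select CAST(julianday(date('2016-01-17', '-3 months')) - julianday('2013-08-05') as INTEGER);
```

803

Adding -3 months to 2016-01-17 gives 2015-10-17.
26 days remain in August 2013 after the 5th (31 − 5).
Full months from September 2013 through September 2015 contribute their day counts.
Then 17 days into October 2015.
Total: 26 + 30 + 31 + 30 + 31 + 31 + 28 + 31 + 30 + 31 + 30 + 31 + 31 + 30 + 31 + 30 + 31 + 31 + 28 + 31 + 30 + 31 + 30 + 31 + 31 + 30 + 17 = 803.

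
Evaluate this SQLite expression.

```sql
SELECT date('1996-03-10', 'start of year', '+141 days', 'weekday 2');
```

1996-05-21

`start of year` rewinds 1996-03-10 to 1996-01-01.
Applying '+141 days' to 1996-01-01: counting 141 days forward gives 1996-05-21.
`weekday 2` advances to the next Tuesday; 1996-05-21 is already a Tuesday, so it stays at 1996-05-21.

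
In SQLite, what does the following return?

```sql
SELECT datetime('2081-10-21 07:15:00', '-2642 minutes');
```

2081-10-19 11:13:00

2642 minutes = 44h 2m; -2642 minutes from 2081-10-21 07:15:00 is 2081-10-19 11:13:00 (crosses midnight).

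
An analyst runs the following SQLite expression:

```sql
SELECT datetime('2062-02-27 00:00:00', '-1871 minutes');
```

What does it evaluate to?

2062-02-25 16:49:00

1871 minutes = 31h 11m; -1871 minutes from 2062-02-27 00:00:00 is 2062-02-25 16:49:00 (crosses midnight).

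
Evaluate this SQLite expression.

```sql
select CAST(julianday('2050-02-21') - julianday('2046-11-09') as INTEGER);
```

1200

21 days remain in November 2046 after the 9th (30 − 9).
Full months from December 2046 through January 2050 contribute their day counts.
Then 21 days into February 2050.
Total: 21 + 31 + 31 + 28 + 31 + 30 + 31 + 30 + 31 + 31 + 30 + 31 + 30 + 31 + 31 + 29 + 31 + 30 + 31 + 30 + 31 + 31 + 30 + 31 + 30 + 31 + 31 + 28 + 31 + 30 + 31 + 30 + 31 + 31 + 30 + 31 + 30 + 31 + 31 + 21 = 1200.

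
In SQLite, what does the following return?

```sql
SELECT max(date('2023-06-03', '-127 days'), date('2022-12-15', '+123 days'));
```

date('2023-06-03', '-127 days') → 2023-01-27.
date('2022-12-15', '+123 days') → 2023-04-17.
Later of the two is 2023-04-17.

2023-04-17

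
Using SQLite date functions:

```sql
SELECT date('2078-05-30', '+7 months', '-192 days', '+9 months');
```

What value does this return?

Adding +7 months to 2078-05-30 gives 2078-12-30.
Applying '-192 days' to 2078-12-30: counting 192 days back gives 2078-06-21.
Adding +9 months to 2078-06-21 gives 2079-03-21.

2079-03-21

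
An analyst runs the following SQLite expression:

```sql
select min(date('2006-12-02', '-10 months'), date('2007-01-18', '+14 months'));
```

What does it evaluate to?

date('2006-12-02', '-10 months') → 2006-02-02.
date('2007-01-18', '+14 months') → 2008-03-18.
Earlier of the two is 2006-02-02.

2006-02-02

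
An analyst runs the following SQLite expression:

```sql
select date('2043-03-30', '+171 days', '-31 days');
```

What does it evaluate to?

2043-08-17

Applying '+171 days' to 2043-03-30: counting 171 days forward gives 2043-09-17.
Going back 17 days from 2043-09-17 reaches 2043-08-31 (last day of August, 31 days).
Going back 14 days within August lands on 2043-08-17.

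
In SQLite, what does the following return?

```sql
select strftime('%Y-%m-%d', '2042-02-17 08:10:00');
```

2042-02-17

`%Y-%m-%d` extracts the ISO date: 2042-02-17.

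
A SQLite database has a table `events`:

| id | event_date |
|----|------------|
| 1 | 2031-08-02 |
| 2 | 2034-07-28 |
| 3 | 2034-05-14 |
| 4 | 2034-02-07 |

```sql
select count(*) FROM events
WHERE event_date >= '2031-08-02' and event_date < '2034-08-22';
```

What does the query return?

4

Rows in [2031-08-02, 2034-08-22): 2031-08-02, 2034-07-28, 2034-05-14, 2034-02-07 → 4 rows.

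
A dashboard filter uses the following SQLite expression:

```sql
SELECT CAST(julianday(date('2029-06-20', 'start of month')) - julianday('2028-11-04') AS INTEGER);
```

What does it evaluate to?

209

`start of month` rewinds 2029-06-20 to 2029-06-01.
26 days remain in November 2028 after the 4th (30 − 4).
Full months from December 2028 through May 2029 contribute their day counts.
Then 1 day into June 2029.
Total: 26 + 31 + 31 + 28 + 31 + 30 + 31 + 1 = 209.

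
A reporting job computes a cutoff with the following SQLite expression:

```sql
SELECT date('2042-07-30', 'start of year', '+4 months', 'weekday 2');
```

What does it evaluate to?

2042-05-06

`start of year` rewinds 2042-07-30 to 2042-01-01.
Adding +4 months to 2042-01-01 gives 2042-05-01.
`weekday 2` advances to the next Tuesday; 2042-05-01 is a Thursday, so it moves forward to 2042-05-06.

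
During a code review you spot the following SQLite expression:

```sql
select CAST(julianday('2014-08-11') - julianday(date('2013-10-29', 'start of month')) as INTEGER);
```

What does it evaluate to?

314

`start of month` rewinds 2013-10-29 to 2013-10-01.
30 days remain in October 2013 after the 1st (31 − 1).
Full months from November 2013 through July 2014 contribute their day counts.
Then 11 days into August 2014.
Total: 30 + 30 + 31 + 31 + 28 + 31 + 30 + 31 + 30 + 31 + 11 = 314.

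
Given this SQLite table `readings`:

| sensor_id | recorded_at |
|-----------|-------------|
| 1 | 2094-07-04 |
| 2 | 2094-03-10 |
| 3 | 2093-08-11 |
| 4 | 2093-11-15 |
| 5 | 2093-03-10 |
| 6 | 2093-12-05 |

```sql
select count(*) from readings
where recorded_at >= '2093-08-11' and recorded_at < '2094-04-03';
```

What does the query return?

Rows in [2093-08-11, 2094-04-03): 2094-03-10, 2093-08-11, 2093-11-15, 2093-12-05 → 4 rows.

4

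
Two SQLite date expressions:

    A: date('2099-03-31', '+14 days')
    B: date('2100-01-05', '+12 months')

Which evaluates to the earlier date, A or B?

A = 2099-04-14.
B = 2101-01-05.
A is earlier.

A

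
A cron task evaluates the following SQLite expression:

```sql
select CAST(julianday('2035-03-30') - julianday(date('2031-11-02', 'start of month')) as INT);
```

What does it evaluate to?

1245

`start of month` rewinds 2031-11-02 to 2031-11-01.
29 days remain in November 2031 after the 1st (30 − 1).
Full months from December 2031 through February 2035 contribute their day counts.
Then 30 days into March 2035.
Total: 29 + 31 + 31 + 29 + 31 + 30 + 31 + 30 + 31 + 31 + 30 + 31 + 30 + 31 + 31 + 28 + 31 + 30 + 31 + 30 + 31 + 31 + 30 + 31 + 30 + 31 + 31 + 28 + 31 + 30 + 31 + 30 + 31 + 31 + 30 + 31 + 30 + 31 + 31 + 28 + 30 = 1245.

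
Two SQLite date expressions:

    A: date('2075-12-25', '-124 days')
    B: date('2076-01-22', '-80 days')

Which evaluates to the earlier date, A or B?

A

A = 2075-08-23.
B = 2075-11-03.
A is earlier.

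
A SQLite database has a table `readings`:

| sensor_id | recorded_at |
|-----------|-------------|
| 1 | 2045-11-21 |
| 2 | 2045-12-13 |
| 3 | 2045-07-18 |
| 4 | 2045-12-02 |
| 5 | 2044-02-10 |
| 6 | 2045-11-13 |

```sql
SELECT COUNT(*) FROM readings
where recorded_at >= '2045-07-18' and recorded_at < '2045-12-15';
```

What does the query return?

Rows in [2045-07-18, 2045-12-15): 2045-11-21, 2045-12-13, 2045-07-18, 2045-12-02, 2045-11-13 → 5 rows.

5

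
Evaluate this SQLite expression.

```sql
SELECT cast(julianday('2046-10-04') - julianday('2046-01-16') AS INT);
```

261

15 days remain in January 2046 after the 16th (31 − 16).
Full months from February 2046 through September 2046 contribute their day counts.
Then 4 days into October 2046.
Total: 15 + 28 + 31 + 30 + 31 + 30 + 31 + 31 + 30 + 4 = 261.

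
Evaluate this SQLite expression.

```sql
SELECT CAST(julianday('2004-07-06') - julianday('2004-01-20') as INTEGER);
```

168

11 days remain in January 2004 after the 20th (31 − 20).
February 2004: 29 days (leap year).
March 2004: 31 days.
April 2004: 30 days.
May 2004: 31 days.
June 2004: 30 days.
Then 6 days into July 2004.
Total: 11 + 29 + 31 + 30 + 31 + 30 + 6 = 168.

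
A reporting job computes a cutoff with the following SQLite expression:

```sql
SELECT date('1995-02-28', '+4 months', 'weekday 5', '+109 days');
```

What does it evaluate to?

Adding +4 months to 1995-02-28 gives 1995-06-28.
`weekday 5` advances to the next Friday; 1995-06-28 is a Wednesday, so it moves forward to 1995-06-30.
Applying '+109 days' to 1995-06-30: counting 109 days forward gives 1995-10-17.

1995-10-17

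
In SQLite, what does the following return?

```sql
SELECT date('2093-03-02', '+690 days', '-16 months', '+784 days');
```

Applying '+690 days' to 2093-03-02: counting 690 days forward gives 2095-01-21.
Adding -16 months to 2095-01-21 gives 2093-09-21.
Applying '+784 days' to 2093-09-21: counting 784 days forward gives 2095-11-14.

2095-11-14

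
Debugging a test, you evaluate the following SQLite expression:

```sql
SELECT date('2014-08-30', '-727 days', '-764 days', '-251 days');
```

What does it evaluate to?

2009-11-22

Applying '-727 days' to 2014-08-30: counting 727 days back gives 2012-09-02.
Applying '-764 days' to 2012-09-02: counting 764 days back gives 2010-07-31.
Applying '-251 days' to 2010-07-31: counting 251 days back gives 2009-11-22.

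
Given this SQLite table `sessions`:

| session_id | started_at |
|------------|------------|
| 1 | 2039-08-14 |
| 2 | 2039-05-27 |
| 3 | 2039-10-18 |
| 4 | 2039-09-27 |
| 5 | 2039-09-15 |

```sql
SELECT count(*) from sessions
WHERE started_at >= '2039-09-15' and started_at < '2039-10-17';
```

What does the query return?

2

Rows in [2039-09-15, 2039-10-17): 2039-09-27, 2039-09-15 → 2 rows.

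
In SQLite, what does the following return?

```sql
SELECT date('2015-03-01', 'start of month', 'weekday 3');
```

2015-03-04

`start of month` rewinds 2015-03-01 to 2015-03-01.
`weekday 3` advances to the next Wednesday; 2015-03-01 is a Sunday, so it moves forward to 2015-03-04.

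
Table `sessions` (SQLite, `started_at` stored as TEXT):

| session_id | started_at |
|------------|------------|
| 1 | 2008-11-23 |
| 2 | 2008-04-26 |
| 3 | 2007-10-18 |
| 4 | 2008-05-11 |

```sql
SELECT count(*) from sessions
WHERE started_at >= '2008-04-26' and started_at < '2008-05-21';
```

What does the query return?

2

Rows in [2008-04-26, 2008-05-21): 2008-04-26, 2008-05-11 → 2 rows.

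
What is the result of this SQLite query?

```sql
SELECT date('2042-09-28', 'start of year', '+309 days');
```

2042-11-06

`start of year` rewinds 2042-09-28 to 2042-01-01.
Applying '+309 days' to 2042-01-01: counting 309 days forward gives 2042-11-06.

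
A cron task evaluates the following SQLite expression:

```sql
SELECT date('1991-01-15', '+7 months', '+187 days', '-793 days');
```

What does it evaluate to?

1989-12-17

Adding +7 months to 1991-01-15 gives 1991-08-15.
Applying '+187 days' to 1991-08-15: counting 187 days forward gives 1992-02-18.
Applying '-793 days' to 1992-02-18: counting 793 days back gives 1989-12-17.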